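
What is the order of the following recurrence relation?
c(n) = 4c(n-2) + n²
The order is the largest lag k for which c(n-k) appears. Here the deepest term is c(n-2) (the n² term is non-homogeneous and does not affect the order), so the order is 2.

Order 2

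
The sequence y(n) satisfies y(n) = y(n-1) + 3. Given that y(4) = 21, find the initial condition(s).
y(4) = y(0) + 4·3, so y(0) = 21 - 12 = 9.

y(0) = 9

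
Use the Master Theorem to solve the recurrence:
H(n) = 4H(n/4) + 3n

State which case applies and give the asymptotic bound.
Master Theorem template: H(n) = a·H(n/b) + f(n).
Here: a=4, b=4, f(n)=3n
Compute log_b(a) = log_4(4) = 1.
f(n) = 3n = Θ(n). Case 2: H(n) = Θ(n log n).

Case 2: H(n) = Θ(n log n)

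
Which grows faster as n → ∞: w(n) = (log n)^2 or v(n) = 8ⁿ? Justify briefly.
Comparing growth rates:
Growth-rate hierarchy: log n ≺ any polynomial ≺ any exponential cⁿ (c>1) ≺ n! ≺ nⁿ.
exponential base 8 dominates polylogarithmic (log n)^2 asymptotically.

v(n) grows faster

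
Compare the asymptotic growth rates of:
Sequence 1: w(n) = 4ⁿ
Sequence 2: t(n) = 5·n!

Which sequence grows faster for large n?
Comparing growth rates:
Growth-rate hierarchy: log n ≺ any polynomial ≺ any exponential cⁿ (c>1) ≺ n! ≺ nⁿ.
factorial dominates exponential base 4 asymptotically.

t(n) grows faster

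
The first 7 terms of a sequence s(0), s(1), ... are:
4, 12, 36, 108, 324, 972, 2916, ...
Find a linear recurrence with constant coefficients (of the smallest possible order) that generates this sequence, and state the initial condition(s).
Look for the lowest-order linear relation among consecutive terms.
Observation: each term is 3× the previous.
Check at n=2: 3·12 = 36. ✓

s(n) = 3 × s(n-1), s(0) = 4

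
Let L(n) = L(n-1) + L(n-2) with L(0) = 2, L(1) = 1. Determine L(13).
Computing the sequence terms:
2, 1, 3, 4, 7, 11, 18, 29, 47, 76, 123, 199, 322, 521

521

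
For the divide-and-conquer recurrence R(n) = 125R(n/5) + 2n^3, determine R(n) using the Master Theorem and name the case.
Master Theorem template: R(n) = a·R(n/b) + f(n).
Here: a=125, b=5, f(n)=2n^3
Compute log_b(a) = log_5(125) = 3.
f(n) = 2n^3 = Θ(n^3). Case 2: R(n) = Θ(n^3 log n).

Case 2: R(n) = Θ(n^3 log n)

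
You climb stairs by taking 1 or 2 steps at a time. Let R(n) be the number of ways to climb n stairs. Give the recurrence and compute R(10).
Condition on the size of the last step (1 to 2): before it there were n-1, …, n-2 stairs climbed, and these cases are disjoint, so R(n) = R(n-1) + R(n-2) (Fibonacci-type sequence).
Initial conditions by direct count (compositions of i into parts ≤ 2): R(1) = 1; R(2) = 2.
Iterating the recurrence: R(3) = 3, R(4) = 5, R(5) = 8, R(6) = 13, R(7) = 21, R(8) = 34, R(9) = 55, R(10) = 89.

R(n) = R(n-1) + R(n-2), R(1) = 1, R(2) = 2; R(10) = 89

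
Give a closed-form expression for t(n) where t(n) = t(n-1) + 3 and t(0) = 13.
Recurrence: t(n) = t(n-1) + 3, initial: t(0) = 13.
Each step adds 3, so t(n) = t(0) + 3n = 3n + 13.

t(n) = 3n + 13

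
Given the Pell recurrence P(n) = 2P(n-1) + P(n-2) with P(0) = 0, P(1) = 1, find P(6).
Computing the sequence terms:
0, 1, 2, 5, 12, 29, 70

70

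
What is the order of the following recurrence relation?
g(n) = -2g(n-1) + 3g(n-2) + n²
The order is the largest lag k for which g(n-k) appears. Here the deepest term is g(n-2) (the n² term is non-homogeneous and does not affect the order), so the order is 2.

Order 2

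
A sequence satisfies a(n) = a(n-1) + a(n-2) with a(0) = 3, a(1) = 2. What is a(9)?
Computing the sequence terms:
3, 2, 5, 7, 12, 19, 31, 50, 81, 131

131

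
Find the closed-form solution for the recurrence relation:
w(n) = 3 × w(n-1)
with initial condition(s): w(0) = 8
Recurrence: w(n) = 3 × w(n-1), initial: w(0) = 8.
Each term is 3 times the previous, so this is geometric with ratio 3. After n steps: w(n) = w(0)·3ⁿ = 8·3ⁿ.

w(n) = 8·3ⁿ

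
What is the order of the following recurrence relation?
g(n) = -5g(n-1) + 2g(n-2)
The order is the largest lag k for which g(n-k) appears. Here the deepest term is g(n-2), so the order is 2.

Order 2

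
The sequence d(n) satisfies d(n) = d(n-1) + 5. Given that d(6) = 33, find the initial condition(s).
d(6) = d(0) + 6·5, so d(0) = 33 - 30 = 3.

d(0) = 3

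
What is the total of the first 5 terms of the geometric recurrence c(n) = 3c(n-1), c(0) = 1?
Computing the sequence terms: 1, 3, 9, 27, 81
Adding these values together:

121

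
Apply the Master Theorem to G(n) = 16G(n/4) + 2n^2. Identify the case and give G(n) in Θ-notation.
Master Theorem template: G(n) = a·G(n/b) + f(n).
Here: a=16, b=4, f(n)=2n^2
Compute log_b(a) = log_4(16) = 2.
f(n) = 2n^2 = Θ(n^2). Case 2: G(n) = Θ(n^2 log n).

Case 2: G(n) = Θ(n^2 log n)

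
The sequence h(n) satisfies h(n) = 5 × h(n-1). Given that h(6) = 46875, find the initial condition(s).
In general h(n) = 5ⁿ · h(0). At n = 6: h(0) = h(6) / 5^6 = 46875 / 15625 = 3.

h(0) = 3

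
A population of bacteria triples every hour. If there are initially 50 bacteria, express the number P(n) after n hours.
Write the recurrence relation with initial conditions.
Each hour multiplies the count by 3, so the count after n hours depends only on the count after n-1 hours: P(n) = 3 × P(n-1). The starting count gives P(0) = 50.
Unrolling n times gives the closed form P(n) = 50 × 3ⁿ.

P(n) = 3 × P(n-1), P(0) = 50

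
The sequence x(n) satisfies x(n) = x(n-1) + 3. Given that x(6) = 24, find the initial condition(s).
x(6) = x(0) + 6·3, so x(0) = 24 - 18 = 6.

x(0) = 6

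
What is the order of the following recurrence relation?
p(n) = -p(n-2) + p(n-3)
The order is the largest lag k for which p(n-k) appears. Here the deepest term is p(n-3), so the order is 3.

Order 3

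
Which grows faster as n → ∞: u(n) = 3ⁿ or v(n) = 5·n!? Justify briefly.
Comparing growth rates:
Growth-rate hierarchy: log n ≺ any polynomial ≺ any exponential cⁿ (c>1) ≺ n! ≺ nⁿ.
factorial dominates exponential base 3 asymptotically.

v(n) grows faster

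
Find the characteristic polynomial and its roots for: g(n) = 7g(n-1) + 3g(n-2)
Substitute g(n) = rⁿ and divide through by rⁿ⁻²: r² - 7r - 3 = 0
Discriminant: 7² + 4·3 = 61, not a perfect square, so by the quadratic formula r = (7 ± √61)/2.
General solution: g(n) = A·r₁ⁿ + B·r₂ⁿ where r₁,r₂ = (7 ± √61)/2

Characteristic: r² - 7r - 3 = 0, Roots: r = (7 ± √61)/2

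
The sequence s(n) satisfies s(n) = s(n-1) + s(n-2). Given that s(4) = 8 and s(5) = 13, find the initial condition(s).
Work backwards using s(k) = s(k+2) - s(k+1):
s(3) = s(5) - s(4) = 13 - 8 = 5
s(2) = s(4) - s(3) = 8 - 5 = 3
s(1) = s(3) - s(2) = 5 - 3 = 2
s(0) = s(2) - s(1) = 3 - 2 = 1

s(0) = 1, s(1) = 2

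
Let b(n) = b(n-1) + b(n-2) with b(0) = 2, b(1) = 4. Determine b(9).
Computing the sequence terms:
2, 4, 6, 10, 16, 26, 42, 68, 110, 178

178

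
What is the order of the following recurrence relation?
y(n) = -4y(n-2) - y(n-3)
The order is the largest lag k for which y(n-k) appears. Here the deepest term is y(n-3), so the order is 3.

Order 3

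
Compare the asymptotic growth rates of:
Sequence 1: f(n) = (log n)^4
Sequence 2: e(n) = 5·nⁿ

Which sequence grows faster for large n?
Comparing growth rates:
Growth-rate hierarchy: log n ≺ any polynomial ≺ any exponential cⁿ (c>1) ≺ n! ≺ nⁿ.
super-exponential nⁿ dominates polylogarithmic (log n)^4 asymptotically.

e(n) grows faster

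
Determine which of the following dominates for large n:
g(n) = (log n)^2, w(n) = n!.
Comparing growth rates:
Growth-rate hierarchy: log n ≺ any polynomial ≺ any exponential cⁿ (c>1) ≺ n! ≺ nⁿ.
factorial dominates polylogarithmic (log n)^2 asymptotically.

w(n) grows faster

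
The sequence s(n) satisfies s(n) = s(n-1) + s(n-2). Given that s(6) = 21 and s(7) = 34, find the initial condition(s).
Work backwards using s(k) = s(k+2) - s(k+1):
s(5) = s(7) - s(6) = 34 - 21 = 13
s(4) = s(6) - s(5) = 21 - 13 = 8
s(3) = s(5) - s(4) = 13 - 8 = 5
s(2) = s(4) - s(3) = 8 - 5 = 3
s(1) = s(3) - s(2) = 5 - 3 = 2
s(0) = s(2) - s(1) = 3 - 2 = 1

s(0) = 1, s(1) = 2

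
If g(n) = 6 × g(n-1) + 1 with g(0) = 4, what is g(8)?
Computing step by step:
g(0) = 4
g(1) = 6 × 4 + 1 = 25
g(2) = 6 × 25 + 1 = 151
g(3) = 6 × 151 + 1 = 907
g(4) = 6 × 907 + 1 = 5443
g(5) = 6 × 5443 + 1 = 32659
g(6) = 6 × 32659 + 1 = 195955
g(7) = 6 × 195955 + 1 = 1175731
g(8) = 6 × 1175731 + 1 = 7054387

7054387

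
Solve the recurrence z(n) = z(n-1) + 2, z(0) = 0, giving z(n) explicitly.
Recurrence: z(n) = z(n-1) + 2, initial: z(0) = 0.
Each step adds 2, so z(n) = z(0) + 2n = 2n.

z(n) = 2n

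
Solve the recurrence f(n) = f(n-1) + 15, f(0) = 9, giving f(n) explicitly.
Recurrence: f(n) = f(n-1) + 15, initial: f(0) = 9.
Each step adds 15, so f(n) = f(0) + 15n = 15n + 9.

f(n) = 15n + 9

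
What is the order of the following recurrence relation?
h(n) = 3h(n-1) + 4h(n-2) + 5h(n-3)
The order is the largest lag k for which h(n-k) appears. Here the deepest term is h(n-3), so the order is 3.

Order 3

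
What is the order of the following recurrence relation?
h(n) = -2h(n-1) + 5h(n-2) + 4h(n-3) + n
The order is the largest lag k for which h(n-k) appears. Here the deepest term is h(n-3) (the n term is non-homogeneous and does not affect the order), so the order is 3.

Order 3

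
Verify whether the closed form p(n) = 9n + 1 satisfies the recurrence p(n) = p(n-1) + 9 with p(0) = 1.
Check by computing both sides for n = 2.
From the recurrence with p(0) = 1:
  p(0) = 1, p(1) = 10, p(2) = 19
  so the recurrence gives p(2) = 19.
From the proposed closed form p(n) = 9n + 1:
  p(2) = 19.
Both sides give 19 at n = 2, and the initial condition(s) match, so the closed form is consistent.

Yes, the closed form is correct.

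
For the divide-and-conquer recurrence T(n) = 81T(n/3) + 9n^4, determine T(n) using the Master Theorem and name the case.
Master Theorem template: T(n) = a·T(n/b) + f(n).
Here: a=81, b=3, f(n)=9n^4
Compute log_b(a) = log_3(81) = 4.
f(n) = 9n^4 = Θ(n^4). Case 2: T(n) = Θ(n^4 log n).

Case 2: T(n) = Θ(n^4 log n)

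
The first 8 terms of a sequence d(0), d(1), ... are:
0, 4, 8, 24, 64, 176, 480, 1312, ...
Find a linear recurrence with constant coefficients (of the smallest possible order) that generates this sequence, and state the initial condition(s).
Look for the lowest-order linear relation among consecutive terms.
Observation: d(n) - 2·d(n-1) - (2)·d(n-2) = 0 holds for the shown terms, and no order-1 relation d(n) = α·d(n-1) + β fits.
Check at n=3: 2·8 + (2)·4 = 24. ✓

d(n) = 2d(n-1) + 2d(n-2), d(0) = 0, d(1) = 4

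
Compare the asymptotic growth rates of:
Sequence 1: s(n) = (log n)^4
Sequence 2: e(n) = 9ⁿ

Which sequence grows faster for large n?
Comparing growth rates:
Growth-rate hierarchy: log n ≺ any polynomial ≺ any exponential cⁿ (c>1) ≺ n! ≺ nⁿ.
exponential base 9 dominates polylogarithmic (log n)^4 asymptotically.

e(n) grows faster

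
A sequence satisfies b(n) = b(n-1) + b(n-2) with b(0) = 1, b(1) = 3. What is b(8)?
Computing the sequence terms:
1, 3, 4, 7, 11, 18, 29, 47, 76

76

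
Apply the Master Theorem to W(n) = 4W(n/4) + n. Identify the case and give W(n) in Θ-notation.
Master Theorem template: W(n) = a·W(n/b) + f(n).
Here: a=4, b=4, f(n)=n
Compute log_b(a) = log_4(4) = 1.
f(n) = n = Θ(n). Case 2: W(n) = Θ(n log n).

Case 2: W(n) = Θ(n log n)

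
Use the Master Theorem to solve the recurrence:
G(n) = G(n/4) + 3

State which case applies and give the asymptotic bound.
Master Theorem template: G(n) = a·G(n/b) + f(n).
Here: a=1, b=4, f(n)=3
Compute log_b(a) = log_4(1) = 0.
f(n) = 3 = Θ(1). Case 2: G(n) = Θ(log n).

Case 2: G(n) = Θ(log n)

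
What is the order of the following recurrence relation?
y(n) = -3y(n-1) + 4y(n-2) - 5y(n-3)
The order is the largest lag k for which y(n-k) appears. Here the deepest term is y(n-3), so the order is 3.

Order 3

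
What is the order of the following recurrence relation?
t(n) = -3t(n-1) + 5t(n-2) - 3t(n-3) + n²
The order is the largest lag k for which t(n-k) appears. Here the deepest term is t(n-3) (the n² term is non-homogeneous and does not affect the order), so the order is 3.

Order 3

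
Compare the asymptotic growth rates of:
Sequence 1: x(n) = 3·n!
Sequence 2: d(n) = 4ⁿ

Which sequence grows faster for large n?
Comparing growth rates:
Growth-rate hierarchy: log n ≺ any polynomial ≺ any exponential cⁿ (c>1) ≺ n! ≺ nⁿ.
factorial dominates exponential base 4 asymptotically.

x(n) grows faster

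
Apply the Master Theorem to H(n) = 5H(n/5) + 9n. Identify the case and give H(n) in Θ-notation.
Master Theorem template: H(n) = a·H(n/b) + f(n).
Here: a=5, b=5, f(n)=9n
Compute log_b(a) = log_5(5) = 1.
f(n) = 9n = Θ(n). Case 2: H(n) = Θ(n log n).

Case 2: H(n) = Θ(n log n)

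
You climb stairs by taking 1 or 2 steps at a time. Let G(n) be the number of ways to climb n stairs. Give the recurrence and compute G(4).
Condition on the size of the last step (1 to 2): before it there were n-1, …, n-2 stairs climbed, and these cases are disjoint, so G(n) = G(n-1) + G(n-2) (Fibonacci-type sequence).
Initial conditions by direct count (compositions of i into parts ≤ 2): G(1) = 1; G(2) = 2.
Iterating the recurrence: G(3) = 3, G(4) = 5.

G(n) = G(n-1) + G(n-2), G(1) = 1, G(2) = 2; G(4) = 5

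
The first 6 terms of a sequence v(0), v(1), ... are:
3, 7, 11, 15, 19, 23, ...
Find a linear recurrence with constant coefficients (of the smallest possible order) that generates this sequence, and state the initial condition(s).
Look for the lowest-order linear relation among consecutive terms.
Observation: consecutive differences are constant (= 4).
Check at n=2: 1·7 + 4 = 11. ✓

v(n) = v(n-1) + 4, v(0) = 3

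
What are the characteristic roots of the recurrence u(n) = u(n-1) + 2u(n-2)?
Substitute u(n) = rⁿ and divide through by rⁿ⁻²: r² - r - 2 = 0
Factor: (r + 1)(r - 2) = 0, so r = -1, 2.
General solution: u(n) = A·(-1)ⁿ + B·2ⁿ

Characteristic: r² - r - 2 = 0, Roots: r = -1, 2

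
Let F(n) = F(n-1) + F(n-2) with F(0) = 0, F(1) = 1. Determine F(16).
Computing the sequence terms:
0, 1, 1, 2, 3, 5, 8, 13, 21, 34, 55, 89, 144, 233, 377, 610, 987

987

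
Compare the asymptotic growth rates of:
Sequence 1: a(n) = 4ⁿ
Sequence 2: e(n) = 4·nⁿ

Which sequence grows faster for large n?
Comparing growth rates:
Growth-rate hierarchy: log n ≺ any polynomial ≺ any exponential cⁿ (c>1) ≺ n! ≺ nⁿ.
super-exponential nⁿ dominates exponential base 4 asymptotically.

e(n) grows faster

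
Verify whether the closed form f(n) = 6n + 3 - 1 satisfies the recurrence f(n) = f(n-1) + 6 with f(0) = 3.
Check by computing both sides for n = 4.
From the recurrence with f(0) = 3:
  f(0) = 3, f(1) = 9, f(2) = 15, f(3) = 21, f(4) = 27
  so the recurrence gives f(4) = 27.
From the proposed closed form f(n) = 6n + 3 - 1:
  f(4) = 26.
The recurrence gives 27 but the closed form gives 26, so the closed form does not satisfy the recurrence.

No, the closed form is incorrect.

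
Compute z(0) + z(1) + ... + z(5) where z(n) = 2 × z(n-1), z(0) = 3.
Computing the sequence terms: 3, 6, 12, 24, 48, 96
Adding these values together:

189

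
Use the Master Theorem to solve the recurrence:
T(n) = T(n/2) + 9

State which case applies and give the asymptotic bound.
Master Theorem template: T(n) = a·T(n/b) + f(n).
Here: a=1, b=2, f(n)=9
Compute log_b(a) = log_2(1) = 0.
f(n) = 9 = Θ(1). Case 2: T(n) = Θ(log n).

Case 2: T(n) = Θ(log n)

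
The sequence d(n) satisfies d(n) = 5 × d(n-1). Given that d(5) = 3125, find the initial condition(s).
In general d(n) = 5ⁿ · d(0). At n = 5: d(0) = d(5) / 5^5 = 3125 / 3125 = 1.

d(0) = 1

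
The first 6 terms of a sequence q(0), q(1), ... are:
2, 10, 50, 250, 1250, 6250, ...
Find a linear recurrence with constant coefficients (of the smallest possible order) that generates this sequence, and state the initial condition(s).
Look for the lowest-order linear relation among consecutive terms.
Observation: each term is 5× the previous.
Check at n=2: 5·10 = 50. ✓

q(n) = 5 × q(n-1), q(0) = 2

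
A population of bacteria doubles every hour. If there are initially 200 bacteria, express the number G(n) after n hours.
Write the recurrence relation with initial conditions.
Each hour multiplies the count by 2, so the count after n hours depends only on the count after n-1 hours: G(n) = 2 × G(n-1). The starting count gives G(0) = 200.
Unrolling n times gives the closed form G(n) = 200 × 2ⁿ.

G(n) = 2 × G(n-1), G(0) = 200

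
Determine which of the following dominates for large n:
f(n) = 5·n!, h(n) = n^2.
Comparing growth rates:
Growth-rate hierarchy: log n ≺ any polynomial ≺ any exponential cⁿ (c>1) ≺ n! ≺ nⁿ.
factorial dominates polynomial degree 2 asymptotically.

f(n) grows faster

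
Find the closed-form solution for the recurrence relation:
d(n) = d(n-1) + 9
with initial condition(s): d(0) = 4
Recurrence: d(n) = d(n-1) + 9, initial: d(0) = 4.
Each step adds 9, so d(n) = d(0) + 9n = 9n + 4.

d(n) = 9n + 4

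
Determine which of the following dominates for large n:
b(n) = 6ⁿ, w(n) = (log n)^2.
Comparing growth rates:
Growth-rate hierarchy: log n ≺ any polynomial ≺ any exponential cⁿ (c>1) ≺ n! ≺ nⁿ.
exponential base 6 dominates polylogarithmic (log n)^2 asymptotically.

b(n) grows faster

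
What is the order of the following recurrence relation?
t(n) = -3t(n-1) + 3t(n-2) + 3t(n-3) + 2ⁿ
The order is the largest lag k for which t(n-k) appears. Here the deepest term is t(n-3) (the 2ⁿ term is non-homogeneous and does not affect the order), so the order is 3.

Order 3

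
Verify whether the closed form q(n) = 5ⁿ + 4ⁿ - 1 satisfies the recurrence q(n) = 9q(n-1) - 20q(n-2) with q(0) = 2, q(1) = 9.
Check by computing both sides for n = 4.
From the recurrence with q(0) = 2, q(1) = 9:
  q(0) = 2, q(1) = 9, q(2) = 41, q(3) = 189, q(4) = 881
  so the recurrence gives q(4) = 881.
From the proposed closed form q(n) = 5ⁿ + 4ⁿ - 1:
  q(4) = 880.
The recurrence gives 881 but the closed form gives 880, so the closed form does not satisfy the recurrence.

No, the closed form is incorrect.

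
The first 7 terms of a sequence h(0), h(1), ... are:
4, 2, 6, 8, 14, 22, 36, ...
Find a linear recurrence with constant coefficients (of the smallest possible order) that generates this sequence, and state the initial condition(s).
Look for the lowest-order linear relation among consecutive terms.
Observation: h(n) - 1·h(n-1) - (1)·h(n-2) = 0 holds for the shown terms, and no order-1 relation h(n) = α·h(n-1) + β fits.
Check at n=3: 1·6 + (1)·2 = 8. ✓

h(n) = h(n-1) + h(n-2), h(0) = 4, h(1) = 2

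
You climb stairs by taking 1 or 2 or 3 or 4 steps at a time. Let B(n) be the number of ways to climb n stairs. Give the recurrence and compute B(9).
Condition on the size of the last step (1 to 4): before it there were n-1, …, n-4 stairs climbed, and these cases are disjoint, so B(n) = B(n-1) + B(n-2) + B(n-3) + B(n-4) (order-4 linear recurrence).
Initial conditions by direct count (compositions of i into parts ≤ 4): B(1) = 1; B(2) = 2; B(3) = 4; B(4) = 8.
Iterating the recurrence: B(5) = 15, B(6) = 29, B(7) = 56, B(8) = 108, B(9) = 208.

B(n) = B(n-1) + B(n-2) + B(n-3) + B(n-4), B(1) = 1, B(2) = 2, B(3) = 4, B(4) = 8; B(9) = 208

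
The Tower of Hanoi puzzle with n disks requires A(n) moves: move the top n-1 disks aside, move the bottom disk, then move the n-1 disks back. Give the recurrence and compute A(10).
Moving n disks = move the top n-1 disks aside (A(n-1) moves) + move the largest disk (1 move) + move the n-1 disks back on top (A(n-1) moves), so A(n) = 2A(n-1) + 1, with A(1) = 1 (a single disk takes one move).
First terms: 1, 3, 7, 15, 31, 63, … — each is one less than a power of 2. Indeed A(n) + 1 = 2(A(n-1) + 1) with A(1) + 1 = 2, so A(n) + 1 = 2ⁿ and A(n) = 2ⁿ - 1.
Hence A(10) = 2^10 - 1 = 1024 - 1 = 1023.

A(n) = 2A(n-1) + 1, A(1) = 1; A(10) = 1023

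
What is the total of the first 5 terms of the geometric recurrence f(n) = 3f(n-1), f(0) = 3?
Computing the sequence terms: 3, 9, 27, 81, 243
Adding these values together:

363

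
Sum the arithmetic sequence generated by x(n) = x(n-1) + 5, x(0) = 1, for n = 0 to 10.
Computing the sequence terms: 1, 6, 11, 16, 21, 26, 31, 36, 41, 46, 51
Adding these values together:

286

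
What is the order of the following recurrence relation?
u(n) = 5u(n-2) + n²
The order is the largest lag k for which u(n-k) appears. Here the deepest term is u(n-2) (the n² term is non-homogeneous and does not affect the order), so the order is 2.

Order 2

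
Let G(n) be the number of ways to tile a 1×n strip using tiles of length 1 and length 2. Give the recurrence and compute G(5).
Condition on the last tile: it has length 1 (leaving a 1×(n-1) strip) or length 2 (leaving a 1×(n-2) strip), so G(n) = G(n-1) + G(n-2) (order-2 linear recurrence).
For 0 ≤ i < 2 only unit tiles fit, so G(i) = 1.
Iterating the recurrence: G(2) = 2, G(3) = 3, G(4) = 5, G(5) = 8.

G(n) = G(n-1) + G(n-2), with G(i) = 1 for 0 ≤ i < 2; G(5) = 8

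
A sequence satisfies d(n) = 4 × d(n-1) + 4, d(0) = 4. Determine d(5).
Computing step by step:
d(0) = 4
d(1) = 4 × 4 + 4 = 20
d(2) = 4 × 20 + 4 = 84
d(3) = 4 × 84 + 4 = 340
d(4) = 4 × 340 + 4 = 1364
d(5) = 4 × 1364 + 4 = 5460

5460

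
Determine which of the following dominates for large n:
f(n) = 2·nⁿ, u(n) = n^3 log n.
Comparing growth rates:
Growth-rate hierarchy: log n ≺ any polynomial ≺ any exponential cⁿ (c>1) ≺ n! ≺ nⁿ.
super-exponential nⁿ dominates polynomial degree 3 (with log factor) asymptotically.

f(n) grows faster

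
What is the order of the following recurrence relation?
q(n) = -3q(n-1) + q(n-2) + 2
The order is the largest lag k for which q(n-k) appears. Here the deepest term is q(n-2) (the 2 term is non-homogeneous and does not affect the order), so the order is 2.

Order 2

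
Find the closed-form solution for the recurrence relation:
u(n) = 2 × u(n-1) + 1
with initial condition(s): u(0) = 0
Recurrence: u(n) = 2 × u(n-1) + 1, initial: u(0) = 0.
Try u(n) = A·2ⁿ + C. Substituting: A·2ⁿ + C = 2(A·2ⁿ⁻¹ + C) + 1 = A·2ⁿ + 2C + 1, so C = 2C + 1, giving C = -1. Then u(0) = A - 1 = 0 gives A = 1.

u(n) = 2ⁿ - 1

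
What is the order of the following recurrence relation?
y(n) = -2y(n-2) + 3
The order is the largest lag k for which y(n-k) appears. Here the deepest term is y(n-2) (the 3 term is non-homogeneous and does not affect the order), so the order is 2.

Order 2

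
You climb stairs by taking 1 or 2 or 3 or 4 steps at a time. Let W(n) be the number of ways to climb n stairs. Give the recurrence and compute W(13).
Condition on the size of the last step (1 to 4): before it there were n-1, …, n-4 stairs climbed, and these cases are disjoint, so W(n) = W(n-1) + W(n-2) + W(n-3) + W(n-4) (order-4 linear recurrence).
Initial conditions by direct count (compositions of i into parts ≤ 4): W(1) = 1; W(2) = 2; W(3) = 4; W(4) = 8.
Iterating the recurrence: W(5) = 15, W(6) = 29, W(7) = 56, W(8) = 108, W(9) = 208, W(10) = 401, W(11) = 773, W(12) = 1490, W(13) = 2872.

W(n) = W(n-1) + W(n-2) + W(n-3) + W(n-4), W(1) = 1, W(2) = 2, W(3) = 4, W(4) = 8; W(13) = 2872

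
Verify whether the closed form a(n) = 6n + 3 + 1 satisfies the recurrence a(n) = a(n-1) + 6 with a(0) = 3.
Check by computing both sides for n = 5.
From the recurrence with a(0) = 3:
  a(0) = 3, a(1) = 9, a(2) = 15, a(3) = 21, a(4) = 27, a(5) = 33
  so the recurrence gives a(5) = 33.
From the proposed closed form a(n) = 6n + 3 + 1:
  a(5) = 34.
The recurrence gives 33 but the closed form gives 34, so the closed form does not satisfy the recurrence.

No, the closed form is incorrect.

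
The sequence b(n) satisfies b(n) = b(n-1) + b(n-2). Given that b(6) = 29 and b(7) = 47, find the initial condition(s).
Work backwards using b(k) = b(k+2) - b(k+1):
b(5) = b(7) - b(6) = 47 - 29 = 18
b(4) = b(6) - b(5) = 29 - 18 = 11
b(3) = b(5) - b(4) = 18 - 11 = 7
b(2) = b(4) - b(3) = 11 - 7 = 4
b(1) = b(3) - b(2) = 7 - 4 = 3
b(0) = b(2) - b(1) = 4 - 3 = 1

b(0) = 1, b(1) = 3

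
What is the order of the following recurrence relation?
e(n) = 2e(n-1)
The order is the largest lag k for which e(n-k) appears. Here the deepest term is e(n-1), so the order is 1.

Order 1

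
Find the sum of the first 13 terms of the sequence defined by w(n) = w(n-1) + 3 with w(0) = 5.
Computing the sequence terms: 5, 8, 11, 14, 17, 20, 23, 26, 29, 32, 35, 38, 41
Adding these values together:

299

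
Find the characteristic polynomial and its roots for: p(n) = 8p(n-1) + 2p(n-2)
Substitute p(n) = rⁿ and divide through by rⁿ⁻²: r² - 8r - 2 = 0
Discriminant: 8² + 4·2 = 72, not a perfect square, so by the quadratic formula r = (8 ± √72)/2.
General solution: p(n) = A·r₁ⁿ + B·r₂ⁿ where r₁,r₂ = (8 ± √72)/2

Characteristic: r² - 8r - 2 = 0, Roots: r = (8 ± √72)/2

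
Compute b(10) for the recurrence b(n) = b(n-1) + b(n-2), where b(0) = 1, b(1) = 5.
Computing the sequence terms:
1, 5, 6, 11, 17, 28, 45, 73, 118, 191, 309

309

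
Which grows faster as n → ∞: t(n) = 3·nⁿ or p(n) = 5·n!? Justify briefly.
Comparing growth rates:
Growth-rate hierarchy: log n ≺ any polynomial ≺ any exponential cⁿ (c>1) ≺ n! ≺ nⁿ.
super-exponential nⁿ dominates factorial asymptotically.

t(n) grows faster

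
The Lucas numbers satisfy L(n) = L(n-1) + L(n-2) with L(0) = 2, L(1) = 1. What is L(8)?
Computing the sequence terms:
2, 1, 3, 4, 7, 11, 18, 29, 47

47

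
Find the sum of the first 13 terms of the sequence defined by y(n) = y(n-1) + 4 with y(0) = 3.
Computing the sequence terms: 3, 7, 11, 15, 19, 23, 27, 31, 35, 39, 43, 47, 51
Adding these values together:

351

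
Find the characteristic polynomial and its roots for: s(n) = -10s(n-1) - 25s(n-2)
Substitute s(n) = rⁿ and divide through by rⁿ⁻²: r² + 10r + 25 = 0
Factor: (r + 5)² = 0, so r = -5 (double root).
General solution: s(n) = (A + Bn)·(-5)ⁿ

Characteristic: r² + 10r + 25 = 0, Roots: r = -5 (double root)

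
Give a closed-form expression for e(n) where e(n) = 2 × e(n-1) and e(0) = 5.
Recurrence: e(n) = 2 × e(n-1), initial: e(0) = 5.
Each term is 2 times the previous, so this is geometric with ratio 2. After n steps: e(n) = e(0)·2ⁿ = 5·2ⁿ.

e(n) = 5·2ⁿ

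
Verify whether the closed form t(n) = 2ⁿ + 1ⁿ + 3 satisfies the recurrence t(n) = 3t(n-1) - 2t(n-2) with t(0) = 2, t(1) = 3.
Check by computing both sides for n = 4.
From the recurrence with t(0) = 2, t(1) = 3:
  t(0) = 2, t(1) = 3, t(2) = 5, t(3) = 9, t(4) = 17
  so the recurrence gives t(4) = 17.
From the proposed closed form t(n) = 2ⁿ + 1ⁿ + 3:
  t(4) = 20.
The recurrence gives 17 but the closed form gives 20, so the closed form does not satisfy the recurrence.

No, the closed form is incorrect.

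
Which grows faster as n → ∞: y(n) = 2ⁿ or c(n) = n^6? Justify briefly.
Comparing growth rates:
Growth-rate hierarchy: log n ≺ any polynomial ≺ any exponential cⁿ (c>1) ≺ n! ≺ nⁿ.
exponential base 2 dominates polynomial degree 6 asymptotically.

y(n) grows faster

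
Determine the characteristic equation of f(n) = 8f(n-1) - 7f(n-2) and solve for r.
Substitute f(n) = rⁿ and divide through by rⁿ⁻²: r² - 8r + 7 = 0
Factor: (r - 7)(r - 1) = 0, so r = 7, 1.
General solution: f(n) = A·7ⁿ + B·1ⁿ

Characteristic: r² - 8r + 7 = 0, Roots: r = 7, 1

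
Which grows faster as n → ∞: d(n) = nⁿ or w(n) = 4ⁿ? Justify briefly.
Comparing growth rates:
Growth-rate hierarchy: log n ≺ any polynomial ≺ any exponential cⁿ (c>1) ≺ n! ≺ nⁿ.
super-exponential nⁿ dominates exponential base 4 asymptotically.

d(n) grows faster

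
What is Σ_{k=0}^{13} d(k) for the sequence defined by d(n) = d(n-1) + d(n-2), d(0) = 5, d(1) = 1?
Computing the sequence terms: 5, 1, 6, 7, 13, 20, 33, 53, 86, 139, 225, 364, 589, 953
Adding these values together:

2494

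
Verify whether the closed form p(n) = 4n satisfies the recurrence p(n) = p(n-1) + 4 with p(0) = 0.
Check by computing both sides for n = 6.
From the recurrence with p(0) = 0:
  p(0) = 0, p(1) = 4, p(2) = 8, p(3) = 12, p(4) = 16, p(5) = 20, p(6) = 24
  so the recurrence gives p(6) = 24.
From the proposed closed form p(n) = 4n:
  p(6) = 24.
Both sides give 24 at n = 6, and the initial condition(s) match, so the closed form is consistent.

Yes, the closed form is correct.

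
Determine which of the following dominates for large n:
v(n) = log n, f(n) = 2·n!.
Comparing growth rates:
Growth-rate hierarchy: log n ≺ any polynomial ≺ any exponential cⁿ (c>1) ≺ n! ≺ nⁿ.
factorial dominates logarithmic asymptotically.

f(n) grows faster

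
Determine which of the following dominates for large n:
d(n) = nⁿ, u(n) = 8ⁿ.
Comparing growth rates:
Growth-rate hierarchy: log n ≺ any polynomial ≺ any exponential cⁿ (c>1) ≺ n! ≺ nⁿ.
super-exponential nⁿ dominates exponential base 8 asymptotically.

d(n) grows faster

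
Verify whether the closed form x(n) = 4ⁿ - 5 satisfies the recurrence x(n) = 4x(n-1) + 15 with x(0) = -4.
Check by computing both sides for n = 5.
From the recurrence with x(0) = -4:
  x(0) = -4, x(1) = -1, x(2) = 11, x(3) = 59, x(4) = 251, x(5) = 1019
  so the recurrence gives x(5) = 1019.
From the proposed closed form x(n) = 4ⁿ - 5:
  x(5) = 1019.
Both sides give 1019 at n = 5, and the initial condition(s) match, so the closed form is consistent.

Yes, the closed form is correct.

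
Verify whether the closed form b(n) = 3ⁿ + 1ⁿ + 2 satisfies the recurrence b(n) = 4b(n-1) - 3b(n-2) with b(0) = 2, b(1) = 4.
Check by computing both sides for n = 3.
From the recurrence with b(0) = 2, b(1) = 4:
  b(0) = 2, b(1) = 4, b(2) = 10, b(3) = 28
  so the recurrence gives b(3) = 28.
From the proposed closed form b(n) = 3ⁿ + 1ⁿ + 2:
  b(3) = 30.
The recurrence gives 28 but the closed form gives 30, so the closed form does not satisfy the recurrence.

No, the closed form is incorrect.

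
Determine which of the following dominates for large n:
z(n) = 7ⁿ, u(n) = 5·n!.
Comparing growth rates:
Growth-rate hierarchy: log n ≺ any polynomial ≺ any exponential cⁿ (c>1) ≺ n! ≺ nⁿ.
factorial dominates exponential base 7 asymptotically.

u(n) grows faster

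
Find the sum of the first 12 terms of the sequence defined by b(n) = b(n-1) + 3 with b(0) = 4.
Computing the sequence terms: 4, 7, 10, 13, 16, 19, 22, 25, 28, 31, 34, 37
Adding these values together:

246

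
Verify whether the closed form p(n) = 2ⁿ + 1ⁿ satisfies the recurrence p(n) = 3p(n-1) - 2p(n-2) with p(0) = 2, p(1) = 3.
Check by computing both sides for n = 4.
From the recurrence with p(0) = 2, p(1) = 3:
  p(0) = 2, p(1) = 3, p(2) = 5, p(3) = 9, p(4) = 17
  so the recurrence gives p(4) = 17.
From the proposed closed form p(n) = 2ⁿ + 1ⁿ:
  p(4) = 17.
Both sides give 17 at n = 4, and the initial condition(s) match, so the closed form is consistent.

Yes, the closed form is correct.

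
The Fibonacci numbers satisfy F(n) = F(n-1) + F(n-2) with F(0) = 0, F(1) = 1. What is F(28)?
Computing the sequence terms:
0, 1, 1, 2, 3, 5, 8, 13, 21, 34, 55, 89, 144, 233, 377, 610, 987, 1597, 2584, 4181, 6765, 10946, 17711, 28657, 46368, 75025, 121393, 196418, 317811

317811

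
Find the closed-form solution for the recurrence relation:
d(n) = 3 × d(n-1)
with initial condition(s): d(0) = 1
Recurrence: d(n) = 3 × d(n-1), initial: d(0) = 1.
Each term is 3 times the previous, so this is geometric with ratio 3. After n steps: d(n) = d(0)·3ⁿ = 3ⁿ.

d(n) = 3ⁿ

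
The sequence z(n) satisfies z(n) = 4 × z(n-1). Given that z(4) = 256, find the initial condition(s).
In general z(n) = 4ⁿ · z(0). At n = 4: z(0) = z(4) / 4^4 = 256 / 256 = 1.

z(0) = 1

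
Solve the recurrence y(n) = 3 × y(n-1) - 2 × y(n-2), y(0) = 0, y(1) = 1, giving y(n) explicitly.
Recurrence: y(n) = 3 × y(n-1) - 2 × y(n-2), initial: y(0) = 0, y(1) = 1.
Characteristic equation: r² - 3r + 2 = 0, which factors as (r - 2)(r - 1) = 0, so r = 2, 1. General solution y(n) = A·2ⁿ + B·1ⁿ. From y(0) = 0: A + B = 0. From y(1) = 1: 2A + 1B = 1. Solving gives A = 1, B = -1.

y(n) = 2ⁿ - 1ⁿ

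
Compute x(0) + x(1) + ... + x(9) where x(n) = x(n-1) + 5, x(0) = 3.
Computing the sequence terms: 3, 8, 13, 18, 23, 28, 33, 38, 43, 48
Adding these values together:

255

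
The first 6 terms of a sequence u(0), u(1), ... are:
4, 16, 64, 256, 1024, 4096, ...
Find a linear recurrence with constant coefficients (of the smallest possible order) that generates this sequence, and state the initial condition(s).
Look for the lowest-order linear relation among consecutive terms.
Observation: each term is 4× the previous.
Check at n=2: 4·16 = 64. ✓

u(n) = 4 × u(n-1), u(0) = 4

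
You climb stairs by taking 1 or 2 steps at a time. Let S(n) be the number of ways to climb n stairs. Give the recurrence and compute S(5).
Condition on the size of the last step (1 to 2): before it there were n-1, …, n-2 stairs climbed, and these cases are disjoint, so S(n) = S(n-1) + S(n-2) (Fibonacci-type sequence).
Initial conditions by direct count (compositions of i into parts ≤ 2): S(1) = 1; S(2) = 2.
Iterating the recurrence: S(3) = 3, S(4) = 5, S(5) = 8.

S(n) = S(n-1) + S(n-2), S(1) = 1, S(2) = 2; S(5) = 8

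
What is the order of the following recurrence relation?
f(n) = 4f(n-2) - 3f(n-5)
The order is the largest lag k for which f(n-k) appears. Here the deepest term is f(n-5), so the order is 5.

Order 5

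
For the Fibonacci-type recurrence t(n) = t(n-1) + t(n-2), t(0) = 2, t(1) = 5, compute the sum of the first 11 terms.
Computing the sequence terms: 2, 5, 7, 12, 19, 31, 50, 81, 131, 212, 343
Adding these values together:

893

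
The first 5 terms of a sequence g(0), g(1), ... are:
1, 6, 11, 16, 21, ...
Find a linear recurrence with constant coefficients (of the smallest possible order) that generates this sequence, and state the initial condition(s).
Look for the lowest-order linear relation among consecutive terms.
Observation: consecutive differences are constant (= 5).
Check at n=2: 1·6 + 5 = 11. ✓

g(n) = g(n-1) + 5, g(0) = 1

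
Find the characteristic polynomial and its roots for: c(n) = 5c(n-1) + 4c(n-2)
Substitute c(n) = rⁿ and divide through by rⁿ⁻²: r² - 5r - 4 = 0
Discriminant: 5² + 4·4 = 41, not a perfect square, so by the quadratic formula r = (5 ± √41)/2.
General solution: c(n) = A·r₁ⁿ + B·r₂ⁿ where r₁,r₂ = (5 ± √41)/2

Characteristic: r² - 5r - 4 = 0, Roots: r = (5 ± √41)/2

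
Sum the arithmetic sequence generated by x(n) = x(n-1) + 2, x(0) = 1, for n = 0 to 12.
Computing the sequence terms: 1, 3, 5, 7, 9, 11, 13, 15, 17, 19, 21, 23, 25
Adding these values together:

169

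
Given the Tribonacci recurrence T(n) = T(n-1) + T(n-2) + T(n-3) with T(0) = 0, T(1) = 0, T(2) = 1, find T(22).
Computing the sequence terms:
0, 0, 1, 1, 2, 4, 7, 13, 24, 44, 81, 149, 274, 504, 927, 1705, 3136, 5768, 10609, 19513, 35890, 66012, 121415

121415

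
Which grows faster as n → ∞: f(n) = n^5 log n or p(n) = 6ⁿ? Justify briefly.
Comparing growth rates:
Growth-rate hierarchy: log n ≺ any polynomial ≺ any exponential cⁿ (c>1) ≺ n! ≺ nⁿ.
exponential base 6 dominates polynomial degree 5 (with log factor) asymptotically.

p(n) grows faster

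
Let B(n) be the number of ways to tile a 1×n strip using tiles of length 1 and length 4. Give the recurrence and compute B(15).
Condition on the last tile: it has length 1 (leaving a 1×(n-1) strip) or length 4 (leaving a 1×(n-4) strip), so B(n) = B(n-1) + B(n-4) (order-4 linear recurrence).
For 0 ≤ i < 4 only unit tiles fit, so B(i) = 1.
Iterating the recurrence: B(4) = 2, B(5) = 3, B(6) = 4, B(7) = 5, B(8) = 7, B(9) = 10, B(10) = 14, B(11) = 19, B(12) = 26, B(13) = 36, B(14) = 50, B(15) = 69.

B(n) = B(n-1) + B(n-4), with B(i) = 1 for 0 ≤ i < 4; B(15) = 69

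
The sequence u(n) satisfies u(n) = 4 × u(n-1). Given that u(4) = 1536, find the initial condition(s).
In general u(n) = 4ⁿ · u(0). At n = 4: u(0) = u(4) / 4^4 = 1536 / 256 = 6.

u(0) = 6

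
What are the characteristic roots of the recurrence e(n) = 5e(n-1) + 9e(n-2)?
Substitute e(n) = rⁿ and divide through by rⁿ⁻²: r² - 5r - 9 = 0
Discriminant: 5² + 4·9 = 61, not a perfect square, so by the quadratic formula r = (5 ± √61)/2.
General solution: e(n) = A·r₁ⁿ + B·r₂ⁿ where r₁,r₂ = (5 ± √61)/2

Characteristic: r² - 5r - 9 = 0, Roots: r = (5 ± √61)/2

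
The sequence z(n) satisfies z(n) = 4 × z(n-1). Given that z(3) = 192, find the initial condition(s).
In general z(n) = 4ⁿ · z(0). At n = 3: z(0) = z(3) / 4^3 = 192 / 64 = 3.

z(0) = 3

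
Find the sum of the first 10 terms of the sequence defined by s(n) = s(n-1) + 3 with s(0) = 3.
Computing the sequence terms: 3, 6, 9, 12, 15, 18, 21, 24, 27, 30
Adding these values together:

165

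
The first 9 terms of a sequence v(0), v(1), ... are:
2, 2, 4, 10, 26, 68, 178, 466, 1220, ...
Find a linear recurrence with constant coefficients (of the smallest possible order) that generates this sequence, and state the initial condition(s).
Look for the lowest-order linear relation among consecutive terms.
Observation: v(n) - 3·v(n-1) - (-1)·v(n-2) = 0 holds for the shown terms, and no order-1 relation v(n) = α·v(n-1) + β fits.
Check at n=3: 3·4 + (-1)·2 = 10. ✓

v(n) = 3v(n-1) - v(n-2), v(0) = 2, v(1) = 2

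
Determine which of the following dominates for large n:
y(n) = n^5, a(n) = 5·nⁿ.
Comparing growth rates:
Growth-rate hierarchy: log n ≺ any polynomial ≺ any exponential cⁿ (c>1) ≺ n! ≺ nⁿ.
super-exponential nⁿ dominates polynomial degree 5 asymptotically.

a(n) grows faster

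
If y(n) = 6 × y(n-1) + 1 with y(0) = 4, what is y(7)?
Computing step by step:
y(0) = 4
y(1) = 6 × 4 + 1 = 25
y(2) = 6 × 25 + 1 = 151
y(3) = 6 × 151 + 1 = 907
y(4) = 6 × 907 + 1 = 5443
y(5) = 6 × 5443 + 1 = 32659
y(6) = 6 × 32659 + 1 = 195955
y(7) = 6 × 195955 + 1 = 1175731

1175731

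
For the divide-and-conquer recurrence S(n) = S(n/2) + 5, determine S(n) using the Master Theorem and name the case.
Master Theorem template: S(n) = a·S(n/b) + f(n).
Here: a=1, b=2, f(n)=5
Compute log_b(a) = log_2(1) = 0.
f(n) = 5 = Θ(1). Case 2: S(n) = Θ(log n).

Case 2: S(n) = Θ(log n)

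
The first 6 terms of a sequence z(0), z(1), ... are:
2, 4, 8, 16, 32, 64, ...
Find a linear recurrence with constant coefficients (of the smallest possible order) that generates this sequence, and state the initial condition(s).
Look for the lowest-order linear relation among consecutive terms.
Observation: each term is 2× the previous.
Check at n=2: 2·4 = 8. ✓

z(n) = 2 × z(n-1), z(0) = 2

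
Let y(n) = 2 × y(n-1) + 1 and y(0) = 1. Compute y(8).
Computing step by step:
y(0) = 1
y(1) = 2 × 1 + 1 = 3
y(2) = 2 × 3 + 1 = 7
y(3) = 2 × 7 + 1 = 15
y(4) = 2 × 15 + 1 = 31
y(5) = 2 × 31 + 1 = 63
y(6) = 2 × 63 + 1 = 127
y(7) = 2 × 127 + 1 = 255
y(8) = 2 × 255 + 1 = 511

511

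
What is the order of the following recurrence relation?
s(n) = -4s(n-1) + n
The order is the largest lag k for which s(n-k) appears. Here the deepest term is s(n-1) (the n term is non-homogeneous and does not affect the order), so the order is 1.

Order 1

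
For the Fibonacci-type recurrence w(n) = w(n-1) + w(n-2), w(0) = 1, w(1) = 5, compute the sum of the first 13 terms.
Computing the sequence terms: 1, 5, 6, 11, 17, 28, 45, 73, 118, 191, 309, 500, 809
Adding these values together:

2113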